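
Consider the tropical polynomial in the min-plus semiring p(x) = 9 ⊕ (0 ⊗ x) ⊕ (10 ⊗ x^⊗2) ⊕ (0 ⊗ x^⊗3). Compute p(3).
p(3) = 3

A tropical monomial a ⊗ x^⊗i evaluates to a + i · x. Evaluating each term at x = 3:
  Term 0 contributes 9 + 0 · 3 = 9
  Term 1 contributes 0 + 1 · 3 = 3
  Term 2 contributes 10 + 2 · 3 = 16
  Term 3 contributes 0 + 3 · 3 = 9
p(3) = ⊕ of these = min[9, 3, 16, 9] = 3.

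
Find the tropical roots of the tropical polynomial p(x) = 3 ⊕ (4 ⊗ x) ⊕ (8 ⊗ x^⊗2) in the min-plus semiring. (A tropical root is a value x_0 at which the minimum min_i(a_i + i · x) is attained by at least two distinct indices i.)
Roots: {-4, -1}

Each tropical root is a break point of the lower envelope of the lines y = a_i + i · x (there are 3 lines, with slopes 0, 1, ..., 2). Only the lines that attain the minimum somewhere contribute to roots; other lines are dominated. Here the surviving (envelope) indices are i = 2, i = 1, i = 0.
Intersections between consecutive envelope lines give the roots: for adjacent envelope indices i < j the intersection is x = (a_i − a_j) / (j − i). Reading off the sorted break points: {-4, -1}.
Verification: at each break x_0, at least two indices attain the minimum of min_i(a_i + i · x_0).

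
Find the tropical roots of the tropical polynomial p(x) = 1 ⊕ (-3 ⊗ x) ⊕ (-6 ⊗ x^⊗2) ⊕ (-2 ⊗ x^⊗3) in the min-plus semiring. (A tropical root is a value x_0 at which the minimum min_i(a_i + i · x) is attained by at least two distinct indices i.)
Roots: {-4, 3, 4}

Each tropical root is a break point of the lower envelope of the lines y = a_i + i · x (there are 4 lines, with slopes 0, 1, ..., 3). Only the lines that attain the minimum somewhere contribute to roots; other lines are dominated. Here the surviving (envelope) indices are i = 3, i = 2, i = 1, i = 0.
Intersections between consecutive envelope lines give the roots: for adjacent envelope indices i < j the intersection is x = (a_i − a_j) / (j − i). Reading off the sorted break points: {-4, 3, 4}.
Verification: at each break x_0, at least two indices attain the minimum of min_i(a_i + i · x_0).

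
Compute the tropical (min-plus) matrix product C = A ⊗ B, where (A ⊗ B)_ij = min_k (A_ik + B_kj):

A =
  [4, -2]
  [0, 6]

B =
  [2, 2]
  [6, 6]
A ⊗ B =
  [4, 4]
  [2, 2]

Apply the min-plus product entry-by-entry:
  C[0][0] = min over k of (A[0][0] + B[0][0] = 4 + 2 = 6, A[0][1] + B[1][0] = -2 + 6 = 4) = 4 (attained at k = 1)
  C[0][1] = min over k of (A[0][0] + B[0][1] = 4 + 2 = 6, A[0][1] + B[1][1] = -2 + 6 = 4) = 4 (attained at k = 1)
  C[1][0] = min over k of (A[1][0] + B[0][0] = 0 + 2 = 2, A[1][1] + B[1][0] = 6 + 6 = 12) = 2 (attained at k = 0)
  C[1][1] = min over k of (A[1][0] + B[0][1] = 0 + 2 = 2, A[1][1] + B[1][1] = 6 + 6 = 12) = 2 (attained at k = 0)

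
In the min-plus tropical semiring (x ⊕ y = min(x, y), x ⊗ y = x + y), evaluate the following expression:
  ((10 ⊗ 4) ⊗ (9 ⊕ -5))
((10 ⊗ 4) ⊗ (9 ⊕ -5)) = 9

Expand innermost to outermost. Recall ⊕ takes the minimum of its arguments and ⊗ takes their sum. Working out the expression ((10 ⊗ 4) ⊗ (9 ⊕ -5)) gives 9.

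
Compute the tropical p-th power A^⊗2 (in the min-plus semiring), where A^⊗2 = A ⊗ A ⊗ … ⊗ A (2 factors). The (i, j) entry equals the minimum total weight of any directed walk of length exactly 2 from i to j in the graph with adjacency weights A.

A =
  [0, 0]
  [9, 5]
A^⊗2 =
  [0, 0]
  [9, 9]

Each entry (A^⊗2)_ij equals the minimum over all length-2 walks i = v_0 → v_1 → … → v_2 = j of Σ_t A[v_t][v_{t+1}]. For example, for (i, j) = (0, 1) we minimise over 2 possible intermediate vertex sequences; the minimum is 0, attained along the walk 0 → 0 → 1.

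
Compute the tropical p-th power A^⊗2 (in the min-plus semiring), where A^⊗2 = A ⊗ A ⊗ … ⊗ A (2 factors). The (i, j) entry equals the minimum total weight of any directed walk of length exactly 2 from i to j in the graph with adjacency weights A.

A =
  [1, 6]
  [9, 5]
A^⊗2 =
  [2, 7]
  [10, 10]

Each entry (A^⊗2)_ij equals the minimum over all length-2 walks i = v_0 → v_1 → … → v_2 = j of Σ_t A[v_t][v_{t+1}]. For example, for (i, j) = (0, 1) we minimise over 2 possible intermediate vertex sequences; the minimum is 7, attained along the walk 0 → 0 → 1.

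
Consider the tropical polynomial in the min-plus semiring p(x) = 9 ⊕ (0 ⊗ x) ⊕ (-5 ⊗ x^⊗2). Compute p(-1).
p(-1) = -7

A tropical monomial a ⊗ x^⊗i evaluates to a + i · x. Evaluating each term at x = -1:
  Term 0 contributes 9 + 0 · -1 = 9
  Term 1 contributes 0 + 1 · -1 = -1
  Term 2 contributes -5 + 2 · -1 = -7
p(-1) = ⊕ of these = min[9, -1, -7] = -7.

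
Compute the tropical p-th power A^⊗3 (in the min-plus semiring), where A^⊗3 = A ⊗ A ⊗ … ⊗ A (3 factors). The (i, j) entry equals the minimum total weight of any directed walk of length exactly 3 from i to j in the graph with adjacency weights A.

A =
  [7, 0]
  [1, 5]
A^⊗3 =
  [6, 1]
  [2, 6]

Each entry (A^⊗3)_ij equals the minimum over all length-3 walks i = v_0 → v_1 → … → v_3 = j of Σ_t A[v_t][v_{t+1}]. For example, for (i, j) = (0, 1) we minimise over 4 possible intermediate vertex sequences; the minimum is 1, attained along the walk 0 → 1 → 0 → 1.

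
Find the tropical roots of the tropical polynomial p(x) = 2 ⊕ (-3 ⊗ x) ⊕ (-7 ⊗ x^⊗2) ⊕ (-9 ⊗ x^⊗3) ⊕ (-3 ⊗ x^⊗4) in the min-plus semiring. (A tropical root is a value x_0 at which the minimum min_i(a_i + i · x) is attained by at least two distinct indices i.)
Roots: {-6, 2, 4, 5}

Each tropical root is a break point of the lower envelope of the lines y = a_i + i · x (there are 5 lines, with slopes 0, 1, ..., 4). Only the lines that attain the minimum somewhere contribute to roots; other lines are dominated. Here the surviving (envelope) indices are i = 4, i = 3, i = 2, i = 1, i = 0.
Intersections between consecutive envelope lines give the roots: for adjacent envelope indices i < j the intersection is x = (a_i − a_j) / (j − i). Reading off the sorted break points: {-6, 2, 4, 5}.
Verification: at each break x_0, at least two indices attain the minimum of min_i(a_i + i · x_0).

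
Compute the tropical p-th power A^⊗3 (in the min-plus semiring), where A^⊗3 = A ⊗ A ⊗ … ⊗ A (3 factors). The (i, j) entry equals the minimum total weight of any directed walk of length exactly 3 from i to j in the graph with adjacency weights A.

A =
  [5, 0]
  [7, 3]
A^⊗3 =
  [10, 6]
  [13, 9]

Each entry (A^⊗3)_ij equals the minimum over all length-3 walks i = v_0 → v_1 → … → v_3 = j of Σ_t A[v_t][v_{t+1}]. For example, for (i, j) = (0, 1) we minimise over 4 possible intermediate vertex sequences; the minimum is 6, attained along the walk 0 → 1 → 1 → 1.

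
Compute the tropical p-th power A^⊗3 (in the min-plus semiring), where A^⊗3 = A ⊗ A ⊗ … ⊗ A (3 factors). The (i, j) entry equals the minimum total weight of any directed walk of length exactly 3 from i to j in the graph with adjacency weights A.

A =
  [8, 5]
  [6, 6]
A^⊗3 =
  [17, 16]
  [17, 17]

Each entry (A^⊗3)_ij equals the minimum over all length-3 walks i = v_0 → v_1 → … → v_3 = j of Σ_t A[v_t][v_{t+1}]. For example, for (i, j) = (0, 1) we minimise over 4 possible intermediate vertex sequences; the minimum is 16, attained along the walk 0 → 1 → 0 → 1.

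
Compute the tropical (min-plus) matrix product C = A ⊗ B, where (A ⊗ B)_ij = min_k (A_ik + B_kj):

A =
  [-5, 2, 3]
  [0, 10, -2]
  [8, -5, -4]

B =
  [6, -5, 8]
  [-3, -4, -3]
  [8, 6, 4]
A ⊗ B =
  [-1, -10, -1]
  [6, -5, 2]
  [-8, -9, -8]

Apply the min-plus product entry-by-entry:
  C[0][0] = min over k of (A[0][0] + B[0][0] = -5 + 6 = 1, A[0][1] + B[1][0] = 2 + -3 = -1, A[0][2] + B[2][0] = 3 + 8 = 11) = -1 (attained at k = 1)
  C[0][1] = min over k of (A[0][0] + B[0][1] = -5 + -5 = -10, A[0][1] + B[1][1] = 2 + -4 = -2, A[0][2] + B[2][1] = 3 + 6 = 9) = -10 (attained at k = 0)
  C[0][2] = min over k of (A[0][0] + B[0][2] = -5 + 8 = 3, A[0][1] + B[1][2] = 2 + -3 = -1, A[0][2] + B[2][2] = 3 + 4 = 7) = -1 (attained at k = 1)
  C[1][0] = min over k of (A[1][0] + B[0][0] = 0 + 6 = 6, A[1][1] + B[1][0] = 10 + -3 = 7, A[1][2] + B[2][0] = -2 + 8 = 6) = 6 (attained at k = 0)
  C[1][1] = min over k of (A[1][0] + B[0][1] = 0 + -5 = -5, A[1][1] + B[1][1] = 10 + -4 = 6, A[1][2] + B[2][1] = -2 + 6 = 4) = -5 (attained at k = 0)
  C[1][2] = min over k of (A[1][0] + B[0][2] = 0 + 8 = 8, A[1][1] + B[1][2] = 10 + -3 = 7, A[1][2] + B[2][2] = -2 + 4 = 2) = 2 (attained at k = 2)
  C[2][0] = min over k of (A[2][0] + B[0][0] = 8 + 6 = 14, A[2][1] + B[1][0] = -5 + -3 = -8, A[2][2] + B[2][0] = -4 + 8 = 4) = -8 (attained at k = 1)
  C[2][1] = min over k of (A[2][0] + B[0][1] = 8 + -5 = 3, A[2][1] + B[1][1] = -5 + -4 = -9, A[2][2] + B[2][1] = -4 + 6 = 2) = -9 (attained at k = 1)
  C[2][2] = min over k of (A[2][0] + B[0][2] = 8 + 8 = 16, A[2][1] + B[1][2] = -5 + -3 = -8, A[2][2] + B[2][2] = -4 + 4 = 0) = -8 (attained at k = 1)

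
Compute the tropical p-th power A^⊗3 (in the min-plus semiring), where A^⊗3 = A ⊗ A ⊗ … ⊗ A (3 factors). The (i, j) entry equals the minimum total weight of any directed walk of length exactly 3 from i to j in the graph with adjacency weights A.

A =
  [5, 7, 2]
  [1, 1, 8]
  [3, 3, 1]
A^⊗3 =
  [6, 6, 4]
  [3, 3, 4]
  [5, 5, 3]

Each entry (A^⊗3)_ij equals the minimum over all length-3 walks i = v_0 → v_1 → … → v_3 = j of Σ_t A[v_t][v_{t+1}]. For example, for (i, j) = (0, 2) we minimise over 9 possible intermediate vertex sequences; the minimum is 4, attained along the walk 0 → 2 → 2 → 2.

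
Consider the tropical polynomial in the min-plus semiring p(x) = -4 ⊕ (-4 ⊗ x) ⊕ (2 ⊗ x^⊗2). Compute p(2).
p(2) = -4

A tropical monomial a ⊗ x^⊗i evaluates to a + i · x. Evaluating each term at x = 2:
  Term 0 contributes -4 + 0 · 2 = -4
  Term 1 contributes -4 + 1 · 2 = -2
  Term 2 contributes 2 + 2 · 2 = 6
p(2) = ⊕ of these = min[-4, -2, 6] = -4.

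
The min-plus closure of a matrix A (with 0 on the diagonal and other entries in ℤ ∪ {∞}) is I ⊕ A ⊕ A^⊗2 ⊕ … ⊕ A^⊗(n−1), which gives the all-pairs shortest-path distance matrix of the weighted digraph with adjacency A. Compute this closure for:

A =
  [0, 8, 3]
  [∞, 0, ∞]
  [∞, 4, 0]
Closure =
  [0, 7, 3]
  [∞, 0, ∞]
  [∞, 4, 0]

This is the Floyd-Warshall all-pairs shortest-path computation. For each intermediate vertex k = 0, 1, …, 2, update dist[i][j] ← min(dist[i][j], dist[i][k] + dist[k][j]). The final matrix gives, for each (i, j), the minimum total weight of any directed path from i to j (possibly empty when i = j).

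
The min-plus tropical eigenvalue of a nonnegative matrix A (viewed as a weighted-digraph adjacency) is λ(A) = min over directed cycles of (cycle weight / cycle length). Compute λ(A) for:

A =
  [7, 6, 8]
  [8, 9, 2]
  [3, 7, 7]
λ(A) = 11/3

Enumerate directed cycles and compute their means (weight / length). Sample:
  cycle 0 → 0: weight = 7, length = 1, mean = 7/1 ≈ 7.000
  cycle 1 → 1: weight = 9, length = 1, mean = 9/1 ≈ 9.000
  cycle 2 → 2: weight = 7, length = 1, mean = 7/1 ≈ 7.000
  cycle 0 → 1 → 0: weight = 14, length = 2, mean = 14/2 ≈ 7.000
  cycle 0 → 2 → 0: weight = 11, length = 2, mean = 11/2 ≈ 5.500
  cycle 1 → 0 → 1: weight = 14, length = 2, mean = 14/2 ≈ 7.000
Minimum mean = 3.667, attained e.g. along the cycle 0 → 1 → 2 → 0 with weight 11 and length 3. So λ(A) = 11/3 = 11/3.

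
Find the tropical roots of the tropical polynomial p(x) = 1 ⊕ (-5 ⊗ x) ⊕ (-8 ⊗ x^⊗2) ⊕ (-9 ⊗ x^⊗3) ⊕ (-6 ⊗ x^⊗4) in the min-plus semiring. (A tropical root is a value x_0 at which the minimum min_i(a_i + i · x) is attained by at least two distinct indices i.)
Roots: {-3, 1, 3, 6}

Each tropical root is a break point of the lower envelope of the lines y = a_i + i · x (there are 5 lines, with slopes 0, 1, ..., 4). Only the lines that attain the minimum somewhere contribute to roots; other lines are dominated. Here the surviving (envelope) indices are i = 4, i = 3, i = 2, i = 1, i = 0.
Intersections between consecutive envelope lines give the roots: for adjacent envelope indices i < j the intersection is x = (a_i − a_j) / (j − i). Reading off the sorted break points: {-3, 1, 3, 6}.
Verification: at each break x_0, at least two indices attain the minimum of min_i(a_i + i · x_0).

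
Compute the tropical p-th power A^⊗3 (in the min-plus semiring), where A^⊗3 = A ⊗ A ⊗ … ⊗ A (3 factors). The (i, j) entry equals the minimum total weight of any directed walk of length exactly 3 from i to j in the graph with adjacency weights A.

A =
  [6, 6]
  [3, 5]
A^⊗3 =
  [14, 15]
  [12, 14]

Each entry (A^⊗3)_ij equals the minimum over all length-3 walks i = v_0 → v_1 → … → v_3 = j of Σ_t A[v_t][v_{t+1}]. For example, for (i, j) = (0, 1) we minimise over 4 possible intermediate vertex sequences; the minimum is 15, attained along the walk 0 → 1 → 0 → 1.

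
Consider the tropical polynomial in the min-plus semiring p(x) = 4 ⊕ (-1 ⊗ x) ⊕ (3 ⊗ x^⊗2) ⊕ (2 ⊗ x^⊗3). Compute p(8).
p(8) = 4

A tropical monomial a ⊗ x^⊗i evaluates to a + i · x. Evaluating each term at x = 8:
  Term 0 contributes 4 + 0 · 8 = 4
  Term 1 contributes -1 + 1 · 8 = 7
  Term 2 contributes 3 + 2 · 8 = 19
  Term 3 contributes 2 + 3 · 8 = 26
p(8) = ⊕ of these = min[4, 7, 19, 26] = 4.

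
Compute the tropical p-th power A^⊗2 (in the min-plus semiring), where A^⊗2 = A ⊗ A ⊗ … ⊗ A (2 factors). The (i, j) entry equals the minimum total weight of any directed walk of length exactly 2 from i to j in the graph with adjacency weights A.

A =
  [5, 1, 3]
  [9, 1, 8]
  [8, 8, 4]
A^⊗2 =
  [10, 2, 7]
  [10, 2, 9]
  [12, 9, 8]

Each entry (A^⊗2)_ij equals the minimum over all length-2 walks i = v_0 → v_1 → … → v_2 = j of Σ_t A[v_t][v_{t+1}]. For example, for (i, j) = (0, 2) we minimise over 3 possible intermediate vertex sequences; the minimum is 7, attained along the walk 0 → 2 → 2.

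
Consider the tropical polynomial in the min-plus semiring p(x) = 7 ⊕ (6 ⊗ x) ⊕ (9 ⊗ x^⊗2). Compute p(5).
p(5) = 7

A tropical monomial a ⊗ x^⊗i evaluates to a + i · x. Evaluating each term at x = 5:
  Term 0 contributes 7 + 0 · 5 = 7
  Term 1 contributes 6 + 1 · 5 = 11
  Term 2 contributes 9 + 2 · 5 = 19
p(5) = ⊕ of these = min[7, 11, 19] = 7.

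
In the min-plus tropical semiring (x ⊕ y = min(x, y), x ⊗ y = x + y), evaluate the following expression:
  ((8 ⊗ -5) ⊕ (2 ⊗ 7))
((8 ⊗ -5) ⊕ (2 ⊗ 7)) = 3

Expand innermost to outermost. Recall ⊕ takes the minimum of its arguments and ⊗ takes their sum. Working out the expression ((8 ⊗ -5) ⊕ (2 ⊗ 7)) gives 3.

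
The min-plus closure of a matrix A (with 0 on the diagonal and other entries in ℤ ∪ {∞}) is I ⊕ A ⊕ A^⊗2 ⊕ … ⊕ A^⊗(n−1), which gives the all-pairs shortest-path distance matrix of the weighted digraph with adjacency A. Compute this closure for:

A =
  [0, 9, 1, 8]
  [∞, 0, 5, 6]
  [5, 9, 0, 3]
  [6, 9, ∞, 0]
Closure =
  [0, 9, 1, 4]
  [10, 0, 5, 6]
  [5, 9, 0, 3]
  [6, 9, 7, 0]

This is the Floyd-Warshall all-pairs shortest-path computation. For each intermediate vertex k = 0, 1, …, 3, update dist[i][j] ← min(dist[i][j], dist[i][k] + dist[k][j]). The final matrix gives, for each (i, j), the minimum total weight of any directed path from i to j (possibly empty when i = j).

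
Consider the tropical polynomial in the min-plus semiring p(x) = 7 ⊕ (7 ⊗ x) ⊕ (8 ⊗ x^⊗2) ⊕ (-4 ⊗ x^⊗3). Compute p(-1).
p(-1) = -7

A tropical monomial a ⊗ x^⊗i evaluates to a + i · x. Evaluating each term at x = -1:
  Term 0 contributes 7 + 0 · -1 = 7
  Term 1 contributes 7 + 1 · -1 = 6
  Term 2 contributes 8 + 2 · -1 = 6
  Term 3 contributes -4 + 3 · -1 = -7
p(-1) = ⊕ of these = min[7, 6, 6, -7] = -7.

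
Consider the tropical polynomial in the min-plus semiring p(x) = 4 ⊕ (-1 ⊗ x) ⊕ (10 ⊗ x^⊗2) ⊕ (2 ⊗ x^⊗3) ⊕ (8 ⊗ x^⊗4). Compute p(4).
p(4) = 3

A tropical monomial a ⊗ x^⊗i evaluates to a + i · x. Evaluating each term at x = 4:
  Term 0 contributes 4 + 0 · 4 = 4
  Term 1 contributes -1 + 1 · 4 = 3
  Term 2 contributes 10 + 2 · 4 = 18
  Term 3 contributes 2 + 3 · 4 = 14
  Term 4 contributes 8 + 4 · 4 = 24
p(4) = ⊕ of these = min[4, 3, 18, 14, 24] = 3.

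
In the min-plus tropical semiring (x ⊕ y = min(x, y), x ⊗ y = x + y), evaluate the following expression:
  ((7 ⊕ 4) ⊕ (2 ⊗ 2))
((7 ⊕ 4) ⊕ (2 ⊗ 2)) = 4

Expand innermost to outermost. Recall ⊕ takes the minimum of its arguments and ⊗ takes their sum. Working out the expression ((7 ⊕ 4) ⊕ (2 ⊗ 2)) gives 4.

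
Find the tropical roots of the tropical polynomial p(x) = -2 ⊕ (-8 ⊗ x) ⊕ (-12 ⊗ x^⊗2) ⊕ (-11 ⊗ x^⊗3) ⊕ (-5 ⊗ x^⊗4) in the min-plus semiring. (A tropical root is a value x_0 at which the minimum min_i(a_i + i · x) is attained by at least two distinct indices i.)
Roots: {-6, -1, 4, 6}

Each tropical root is a break point of the lower envelope of the lines y = a_i + i · x (there are 5 lines, with slopes 0, 1, ..., 4). Only the lines that attain the minimum somewhere contribute to roots; other lines are dominated. Here the surviving (envelope) indices are i = 4, i = 3, i = 2, i = 1, i = 0.
Intersections between consecutive envelope lines give the roots: for adjacent envelope indices i < j the intersection is x = (a_i − a_j) / (j − i). Reading off the sorted break points: {-6, -1, 4, 6}.
Verification: at each break x_0, at least two indices attain the minimum of min_i(a_i + i · x_0).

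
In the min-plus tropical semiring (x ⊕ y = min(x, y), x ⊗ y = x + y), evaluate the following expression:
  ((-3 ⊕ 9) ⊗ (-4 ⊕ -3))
((-3 ⊕ 9) ⊗ (-4 ⊕ -3)) = -7

Expand innermost to outermost. Recall ⊕ takes the minimum of its arguments and ⊗ takes their sum. Working out the expression ((-3 ⊕ 9) ⊗ (-4 ⊕ -3)) gives -7.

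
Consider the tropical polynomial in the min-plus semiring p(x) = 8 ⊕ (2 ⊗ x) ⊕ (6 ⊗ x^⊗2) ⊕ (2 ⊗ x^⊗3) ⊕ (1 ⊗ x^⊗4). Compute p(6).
p(6) = 8

A tropical monomial a ⊗ x^⊗i evaluates to a + i · x. Evaluating each term at x = 6:
  Term 0 contributes 8 + 0 · 6 = 8
  Term 1 contributes 2 + 1 · 6 = 8
  Term 2 contributes 6 + 2 · 6 = 18
  Term 3 contributes 2 + 3 · 6 = 20
  Term 4 contributes 1 + 4 · 6 = 25
p(6) = ⊕ of these = min[8, 8, 18, 20, 25] = 8.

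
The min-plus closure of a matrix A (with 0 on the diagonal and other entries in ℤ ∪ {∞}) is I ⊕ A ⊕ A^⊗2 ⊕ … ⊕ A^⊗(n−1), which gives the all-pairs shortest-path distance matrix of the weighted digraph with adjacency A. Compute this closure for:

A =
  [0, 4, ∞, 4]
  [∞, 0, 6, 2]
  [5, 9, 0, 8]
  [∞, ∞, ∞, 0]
Closure =
  [0, 4, 10, 4]
  [11, 0, 6, 2]
  [5, 9, 0, 8]
  [∞, ∞, ∞, 0]

This is the Floyd-Warshall all-pairs shortest-path computation. For each intermediate vertex k = 0, 1, …, 3, update dist[i][j] ← min(dist[i][j], dist[i][k] + dist[k][j]). The final matrix gives, for each (i, j), the minimum total weight of any directed path from i to j (possibly empty when i = j).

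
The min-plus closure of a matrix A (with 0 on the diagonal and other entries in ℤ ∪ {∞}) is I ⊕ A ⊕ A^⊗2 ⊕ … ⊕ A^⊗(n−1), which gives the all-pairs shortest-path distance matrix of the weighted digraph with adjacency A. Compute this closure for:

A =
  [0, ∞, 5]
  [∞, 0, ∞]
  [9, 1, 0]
Closure =
  [0, 6, 5]
  [∞, 0, ∞]
  [9, 1, 0]

This is the Floyd-Warshall all-pairs shortest-path computation. For each intermediate vertex k = 0, 1, …, 2, update dist[i][j] ← min(dist[i][j], dist[i][k] + dist[k][j]). The final matrix gives, for each (i, j), the minimum total weight of any directed path from i to j (possibly empty when i = j).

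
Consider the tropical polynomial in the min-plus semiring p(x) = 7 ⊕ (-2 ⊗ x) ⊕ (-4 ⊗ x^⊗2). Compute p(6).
p(6) = 4

A tropical monomial a ⊗ x^⊗i evaluates to a + i · x. Evaluating each term at x = 6:
  Term 0 contributes 7 + 0 · 6 = 7
  Term 1 contributes -2 + 1 · 6 = 4
  Term 2 contributes -4 + 2 · 6 = 8
p(6) = ⊕ of these = min[7, 4, 8] = 4.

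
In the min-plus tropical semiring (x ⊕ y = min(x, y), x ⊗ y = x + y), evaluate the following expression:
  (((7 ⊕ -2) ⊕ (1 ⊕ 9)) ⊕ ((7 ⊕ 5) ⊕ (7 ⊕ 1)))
(((7 ⊕ -2) ⊕ (1 ⊕ 9)) ⊕ ((7 ⊕ 5) ⊕ (7 ⊕ 1))) = -2

Expand innermost to outermost. Recall ⊕ takes the minimum of its arguments and ⊗ takes their sum. Working out the expression (((7 ⊕ -2) ⊕ (1 ⊕ 9)) ⊕ ((7 ⊕ 5) ⊕ (7 ⊕ 1))) gives -2.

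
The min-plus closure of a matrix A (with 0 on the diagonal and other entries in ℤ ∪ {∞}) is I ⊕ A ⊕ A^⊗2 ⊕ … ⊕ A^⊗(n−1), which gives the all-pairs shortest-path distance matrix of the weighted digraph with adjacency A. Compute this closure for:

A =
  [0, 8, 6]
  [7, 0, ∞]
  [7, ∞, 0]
Closure =
  [0, 8, 6]
  [7, 0, 13]
  [7, 15, 0]

This is the Floyd-Warshall all-pairs shortest-path computation. For each intermediate vertex k = 0, 1, …, 2, update dist[i][j] ← min(dist[i][j], dist[i][k] + dist[k][j]). The final matrix gives, for each (i, j), the minimum total weight of any directed path from i to j (possibly empty when i = j).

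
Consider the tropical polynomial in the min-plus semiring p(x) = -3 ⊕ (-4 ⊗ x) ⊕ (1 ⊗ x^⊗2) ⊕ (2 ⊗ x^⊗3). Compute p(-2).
p(-2) = -6

A tropical monomial a ⊗ x^⊗i evaluates to a + i · x. Evaluating each term at x = -2:
  Term 0 contributes -3 + 0 · -2 = -3
  Term 1 contributes -4 + 1 · -2 = -6
  Term 2 contributes 1 + 2 · -2 = -3
  Term 3 contributes 2 + 3 · -2 = -4
p(-2) = ⊕ of these = min[-3, -6, -3, -4] = -6.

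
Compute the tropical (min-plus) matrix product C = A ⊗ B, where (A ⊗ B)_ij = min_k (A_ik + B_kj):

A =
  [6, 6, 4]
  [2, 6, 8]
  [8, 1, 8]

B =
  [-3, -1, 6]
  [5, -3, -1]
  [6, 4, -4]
A ⊗ B =
  [3, 3, 0]
  [-1, 1, 4]
  [5, -2, 0]

Apply the min-plus product entry-by-entry:
  C[0][0] = min over k of (A[0][0] + B[0][0] = 6 + -3 = 3, A[0][1] + B[1][0] = 6 + 5 = 11, A[0][2] + B[2][0] = 4 + 6 = 10) = 3 (attained at k = 0)
  C[0][1] = min over k of (A[0][0] + B[0][1] = 6 + -1 = 5, A[0][1] + B[1][1] = 6 + -3 = 3, A[0][2] + B[2][1] = 4 + 4 = 8) = 3 (attained at k = 1)
  C[0][2] = min over k of (A[0][0] + B[0][2] = 6 + 6 = 12, A[0][1] + B[1][2] = 6 + -1 = 5, A[0][2] + B[2][2] = 4 + -4 = 0) = 0 (attained at k = 2)
  C[1][0] = min over k of (A[1][0] + B[0][0] = 2 + -3 = -1, A[1][1] + B[1][0] = 6 + 5 = 11, A[1][2] + B[2][0] = 8 + 6 = 14) = -1 (attained at k = 0)
  C[1][1] = min over k of (A[1][0] + B[0][1] = 2 + -1 = 1, A[1][1] + B[1][1] = 6 + -3 = 3, A[1][2] + B[2][1] = 8 + 4 = 12) = 1 (attained at k = 0)
  C[1][2] = min over k of (A[1][0] + B[0][2] = 2 + 6 = 8, A[1][1] + B[1][2] = 6 + -1 = 5, A[1][2] + B[2][2] = 8 + -4 = 4) = 4 (attained at k = 2)
  C[2][0] = min over k of (A[2][0] + B[0][0] = 8 + -3 = 5, A[2][1] + B[1][0] = 1 + 5 = 6, A[2][2] + B[2][0] = 8 + 6 = 14) = 5 (attained at k = 0)
  C[2][1] = min over k of (A[2][0] + B[0][1] = 8 + -1 = 7, A[2][1] + B[1][1] = 1 + -3 = -2, A[2][2] + B[2][1] = 8 + 4 = 12) = -2 (attained at k = 1)
  C[2][2] = min over k of (A[2][0] + B[0][2] = 8 + 6 = 14, A[2][1] + B[1][2] = 1 + -1 = 0, A[2][2] + B[2][2] = 8 + -4 = 4) = 0 (attained at k = 1)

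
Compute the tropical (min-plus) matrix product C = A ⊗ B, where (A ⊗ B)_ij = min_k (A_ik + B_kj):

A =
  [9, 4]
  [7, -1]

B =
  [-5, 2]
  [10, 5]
A ⊗ B =
  [4, 9]
  [2, 4]

Apply the min-plus product entry-by-entry:
  C[0][0] = min over k of (A[0][0] + B[0][0] = 9 + -5 = 4, A[0][1] + B[1][0] = 4 + 10 = 14) = 4 (attained at k = 0)
  C[0][1] = min over k of (A[0][0] + B[0][1] = 9 + 2 = 11, A[0][1] + B[1][1] = 4 + 5 = 9) = 9 (attained at k = 1)
  C[1][0] = min over k of (A[1][0] + B[0][0] = 7 + -5 = 2, A[1][1] + B[1][0] = -1 + 10 = 9) = 2 (attained at k = 0)
  C[1][1] = min over k of (A[1][0] + B[0][1] = 7 + 2 = 9, A[1][1] + B[1][1] = -1 + 5 = 4) = 4 (attained at k = 1)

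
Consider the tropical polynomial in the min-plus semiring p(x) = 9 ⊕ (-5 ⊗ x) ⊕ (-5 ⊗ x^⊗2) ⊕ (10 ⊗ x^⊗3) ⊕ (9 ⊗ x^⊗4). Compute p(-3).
p(-3) = -11

A tropical monomial a ⊗ x^⊗i evaluates to a + i · x. Evaluating each term at x = -3:
  Term 0 contributes 9 + 0 · -3 = 9
  Term 1 contributes -5 + 1 · -3 = -8
  Term 2 contributes -5 + 2 · -3 = -11
  Term 3 contributes 10 + 3 · -3 = 1
  Term 4 contributes 9 + 4 · -3 = -3
p(-3) = ⊕ of these = min[9, -8, -11, 1, -3] = -11.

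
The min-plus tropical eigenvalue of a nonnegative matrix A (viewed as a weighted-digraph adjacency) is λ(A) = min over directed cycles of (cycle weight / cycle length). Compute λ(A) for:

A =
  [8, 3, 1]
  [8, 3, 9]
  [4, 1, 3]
λ(A) = 5/2

Enumerate directed cycles and compute their means (weight / length). Sample:
  cycle 0 → 0: weight = 8, length = 1, mean = 8/1 ≈ 8.000
  cycle 1 → 1: weight = 3, length = 1, mean = 3/1 ≈ 3.000
  cycle 2 → 2: weight = 3, length = 1, mean = 3/1 ≈ 3.000
  cycle 0 → 1 → 0: weight = 11, length = 2, mean = 11/2 ≈ 5.500
  cycle 0 → 2 → 0: weight = 5, length = 2, mean = 5/2 ≈ 2.500
  cycle 1 → 0 → 1: weight = 11, length = 2, mean = 11/2 ≈ 5.500
Minimum mean = 2.500, attained e.g. along the cycle 0 → 2 → 0 with weight 5 and length 2. So λ(A) = 5/2 = 5/2.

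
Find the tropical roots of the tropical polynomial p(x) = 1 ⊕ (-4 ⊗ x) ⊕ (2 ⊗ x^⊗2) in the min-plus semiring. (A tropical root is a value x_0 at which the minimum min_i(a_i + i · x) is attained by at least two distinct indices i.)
Roots: {-6, 5}

Each tropical root is a break point of the lower envelope of the lines y = a_i + i · x (there are 3 lines, with slopes 0, 1, ..., 2). Only the lines that attain the minimum somewhere contribute to roots; other lines are dominated. Here the surviving (envelope) indices are i = 2, i = 1, i = 0.
Intersections between consecutive envelope lines give the roots: for adjacent envelope indices i < j the intersection is x = (a_i − a_j) / (j − i). Reading off the sorted break points: {-6, 5}.
Verification: at each break x_0, at least two indices attain the minimum of min_i(a_i + i · x_0).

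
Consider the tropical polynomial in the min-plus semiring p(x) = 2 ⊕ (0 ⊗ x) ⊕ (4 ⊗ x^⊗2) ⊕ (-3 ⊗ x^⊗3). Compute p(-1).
p(-1) = -6

A tropical monomial a ⊗ x^⊗i evaluates to a + i · x. Evaluating each term at x = -1:
  Term 0 contributes 2 + 0 · -1 = 2
  Term 1 contributes 0 + 1 · -1 = -1
  Term 2 contributes 4 + 2 · -1 = 2
  Term 3 contributes -3 + 3 · -1 = -6
p(-1) = ⊕ of these = min[2, -1, 2, -6] = -6.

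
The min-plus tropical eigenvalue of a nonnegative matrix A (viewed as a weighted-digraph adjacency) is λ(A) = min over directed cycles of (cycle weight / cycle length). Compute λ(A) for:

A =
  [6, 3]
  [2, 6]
λ(A) = 5/2

Enumerate directed cycles and compute their means (weight / length). Sample:
  cycle 0 → 0: weight = 6, length = 1, mean = 6/1 ≈ 6.000
  cycle 1 → 1: weight = 6, length = 1, mean = 6/1 ≈ 6.000
  cycle 0 → 1 → 0: weight = 5, length = 2, mean = 5/2 ≈ 2.500
  cycle 1 → 0 → 1: weight = 5, length = 2, mean = 5/2 ≈ 2.500
Minimum mean = 2.500, attained e.g. along the cycle 0 → 1 → 0 with weight 5 and length 2. So λ(A) = 5/2 = 5/2.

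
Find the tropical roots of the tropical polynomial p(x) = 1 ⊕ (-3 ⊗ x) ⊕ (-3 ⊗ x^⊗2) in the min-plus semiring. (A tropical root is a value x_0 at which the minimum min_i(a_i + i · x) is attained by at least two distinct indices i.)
Roots: {0, 4}

Each tropical root is a break point of the lower envelope of the lines y = a_i + i · x (there are 3 lines, with slopes 0, 1, ..., 2). Only the lines that attain the minimum somewhere contribute to roots; other lines are dominated. Here the surviving (envelope) indices are i = 2, i = 1, i = 0.
Intersections between consecutive envelope lines give the roots: for adjacent envelope indices i < j the intersection is x = (a_i − a_j) / (j − i). Reading off the sorted break points: {0, 4}.
Verification: at each break x_0, at least two indices attain the minimum of min_i(a_i + i · x_0).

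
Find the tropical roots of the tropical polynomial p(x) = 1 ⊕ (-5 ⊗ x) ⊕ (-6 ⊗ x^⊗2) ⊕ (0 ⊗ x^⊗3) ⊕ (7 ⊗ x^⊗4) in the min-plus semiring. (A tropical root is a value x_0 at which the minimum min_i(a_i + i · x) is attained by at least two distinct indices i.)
Roots: {-7, -6, 1, 6}

Each tropical root is a break point of the lower envelope of the lines y = a_i + i · x (there are 5 lines, with slopes 0, 1, ..., 4). Only the lines that attain the minimum somewhere contribute to roots; other lines are dominated. Here the surviving (envelope) indices are i = 4, i = 3, i = 2, i = 1, i = 0.
Intersections between consecutive envelope lines give the roots: for adjacent envelope indices i < j the intersection is x = (a_i − a_j) / (j − i). Reading off the sorted break points: {-7, -6, 1, 6}.
Verification: at each break x_0, at least two indices attain the minimum of min_i(a_i + i · x_0).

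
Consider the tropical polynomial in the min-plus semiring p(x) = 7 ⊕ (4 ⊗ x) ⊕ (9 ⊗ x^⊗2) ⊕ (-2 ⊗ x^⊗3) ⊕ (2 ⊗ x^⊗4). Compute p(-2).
p(-2) = -8

A tropical monomial a ⊗ x^⊗i evaluates to a + i · x. Evaluating each term at x = -2:
  Term 0 contributes 7 + 0 · -2 = 7
  Term 1 contributes 4 + 1 · -2 = 2
  Term 2 contributes 9 + 2 · -2 = 5
  Term 3 contributes -2 + 3 · -2 = -8
  Term 4 contributes 2 + 4 · -2 = -6
p(-2) = ⊕ of these = min[7, 2, 5, -8, -6] = -8.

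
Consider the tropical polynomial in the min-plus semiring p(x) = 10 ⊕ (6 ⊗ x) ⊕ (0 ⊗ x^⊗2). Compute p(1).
p(1) = 2

A tropical monomial a ⊗ x^⊗i evaluates to a + i · x. Evaluating each term at x = 1:
  Term 0 contributes 10 + 0 · 1 = 10
  Term 1 contributes 6 + 1 · 1 = 7
  Term 2 contributes 0 + 2 · 1 = 2
p(1) = ⊕ of these = min[10, 7, 2] = 2.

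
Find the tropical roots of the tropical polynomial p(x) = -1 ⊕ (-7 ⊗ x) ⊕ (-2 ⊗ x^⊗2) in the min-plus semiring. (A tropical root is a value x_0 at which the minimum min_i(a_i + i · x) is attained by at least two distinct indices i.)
Roots: {-5, 6}

Each tropical root is a break point of the lower envelope of the lines y = a_i + i · x (there are 3 lines, with slopes 0, 1, ..., 2). Only the lines that attain the minimum somewhere contribute to roots; other lines are dominated. Here the surviving (envelope) indices are i = 2, i = 1, i = 0.
Intersections between consecutive envelope lines give the roots: for adjacent envelope indices i < j the intersection is x = (a_i − a_j) / (j − i). Reading off the sorted break points: {-5, 6}.
Verification: at each break x_0, at least two indices attain the minimum of min_i(a_i + i · x_0).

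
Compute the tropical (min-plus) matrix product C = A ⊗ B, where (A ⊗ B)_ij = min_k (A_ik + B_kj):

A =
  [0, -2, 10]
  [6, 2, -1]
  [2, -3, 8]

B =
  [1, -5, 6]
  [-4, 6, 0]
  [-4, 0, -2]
A ⊗ B =
  [-6, -5, -2]
  [-5, -1, -3]
  [-7, -3, -3]

Apply the min-plus product entry-by-entry:
  C[0][0] = min over k of (A[0][0] + B[0][0] = 0 + 1 = 1, A[0][1] + B[1][0] = -2 + -4 = -6, A[0][2] + B[2][0] = 10 + -4 = 6) = -6 (attained at k = 1)
  C[0][1] = min over k of (A[0][0] + B[0][1] = 0 + -5 = -5, A[0][1] + B[1][1] = -2 + 6 = 4, A[0][2] + B[2][1] = 10 + 0 = 10) = -5 (attained at k = 0)
  C[0][2] = min over k of (A[0][0] + B[0][2] = 0 + 6 = 6, A[0][1] + B[1][2] = -2 + 0 = -2, A[0][2] + B[2][2] = 10 + -2 = 8) = -2 (attained at k = 1)
  C[1][0] = min over k of (A[1][0] + B[0][0] = 6 + 1 = 7, A[1][1] + B[1][0] = 2 + -4 = -2, A[1][2] + B[2][0] = -1 + -4 = -5) = -5 (attained at k = 2)
  C[1][1] = min over k of (A[1][0] + B[0][1] = 6 + -5 = 1, A[1][1] + B[1][1] = 2 + 6 = 8, A[1][2] + B[2][1] = -1 + 0 = -1) = -1 (attained at k = 2)
  C[1][2] = min over k of (A[1][0] + B[0][2] = 6 + 6 = 12, A[1][1] + B[1][2] = 2 + 0 = 2, A[1][2] + B[2][2] = -1 + -2 = -3) = -3 (attained at k = 2)
  C[2][0] = min over k of (A[2][0] + B[0][0] = 2 + 1 = 3, A[2][1] + B[1][0] = -3 + -4 = -7, A[2][2] + B[2][0] = 8 + -4 = 4) = -7 (attained at k = 1)
  C[2][1] = min over k of (A[2][0] + B[0][1] = 2 + -5 = -3, A[2][1] + B[1][1] = -3 + 6 = 3, A[2][2] + B[2][1] = 8 + 0 = 8) = -3 (attained at k = 0)
  C[2][2] = min over k of (A[2][0] + B[0][2] = 2 + 6 = 8, A[2][1] + B[1][2] = -3 + 0 = -3, A[2][2] + B[2][2] = 8 + -2 = 6) = -3 (attained at k = 1)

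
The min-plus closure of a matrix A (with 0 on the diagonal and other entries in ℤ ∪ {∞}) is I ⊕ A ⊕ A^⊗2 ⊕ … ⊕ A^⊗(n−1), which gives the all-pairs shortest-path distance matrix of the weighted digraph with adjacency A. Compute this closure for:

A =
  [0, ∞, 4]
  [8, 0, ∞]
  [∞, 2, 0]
Closure =
  [0, 6, 4]
  [8, 0, 12]
  [10, 2, 0]

This is the Floyd-Warshall all-pairs shortest-path computation. For each intermediate vertex k = 0, 1, …, 2, update dist[i][j] ← min(dist[i][j], dist[i][k] + dist[k][j]). The final matrix gives, for each (i, j), the minimum total weight of any directed path from i to j (possibly empty when i = j).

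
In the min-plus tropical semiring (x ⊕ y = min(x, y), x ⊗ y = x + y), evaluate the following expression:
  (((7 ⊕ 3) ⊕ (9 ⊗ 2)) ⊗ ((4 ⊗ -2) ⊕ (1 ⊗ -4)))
(((7 ⊕ 3) ⊕ (9 ⊗ 2)) ⊗ ((4 ⊗ -2) ⊕ (1 ⊗ -4))) = 0

Expand innermost to outermost. Recall ⊕ takes the minimum of its arguments and ⊗ takes their sum. Working out the expression (((7 ⊕ 3) ⊕ (9 ⊗ 2)) ⊗ ((4 ⊗ -2) ⊕ (1 ⊗ -4))) gives 0.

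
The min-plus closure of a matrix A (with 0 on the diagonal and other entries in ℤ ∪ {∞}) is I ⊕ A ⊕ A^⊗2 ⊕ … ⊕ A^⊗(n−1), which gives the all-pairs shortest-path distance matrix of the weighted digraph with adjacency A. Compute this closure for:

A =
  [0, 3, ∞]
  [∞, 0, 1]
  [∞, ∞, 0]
Closure =
  [0, 3, 4]
  [∞, 0, 1]
  [∞, ∞, 0]

This is the Floyd-Warshall all-pairs shortest-path computation. For each intermediate vertex k = 0, 1, …, 2, update dist[i][j] ← min(dist[i][j], dist[i][k] + dist[k][j]). The final matrix gives, for each (i, j), the minimum total weight of any directed path from i to j (possibly empty when i = j).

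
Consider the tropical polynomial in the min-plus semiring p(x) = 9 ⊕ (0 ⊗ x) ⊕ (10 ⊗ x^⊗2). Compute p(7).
p(7) = 7

A tropical monomial a ⊗ x^⊗i evaluates to a + i · x. Evaluating each term at x = 7:
  Term 0 contributes 9 + 0 · 7 = 9
  Term 1 contributes 0 + 1 · 7 = 7
  Term 2 contributes 10 + 2 · 7 = 24
p(7) = ⊕ of these = min[9, 7, 24] = 7.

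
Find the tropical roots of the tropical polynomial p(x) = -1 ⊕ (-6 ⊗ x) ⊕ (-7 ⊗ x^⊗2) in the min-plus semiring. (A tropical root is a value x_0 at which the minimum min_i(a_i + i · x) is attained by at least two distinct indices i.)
Roots: {1, 5}

Each tropical root is a break point of the lower envelope of the lines y = a_i + i · x (there are 3 lines, with slopes 0, 1, ..., 2). Only the lines that attain the minimum somewhere contribute to roots; other lines are dominated. Here the surviving (envelope) indices are i = 2, i = 1, i = 0.
Intersections between consecutive envelope lines give the roots: for adjacent envelope indices i < j the intersection is x = (a_i − a_j) / (j − i). Reading off the sorted break points: {1, 5}.
Verification: at each break x_0, at least two indices attain the minimum of min_i(a_i + i · x_0).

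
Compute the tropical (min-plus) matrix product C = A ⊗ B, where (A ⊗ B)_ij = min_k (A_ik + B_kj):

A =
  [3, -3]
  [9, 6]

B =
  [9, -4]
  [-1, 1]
A ⊗ B =
  [-4, -2]
  [5, 5]

Apply the min-plus product entry-by-entry:
  C[0][0] = min over k of (A[0][0] + B[0][0] = 3 + 9 = 12, A[0][1] + B[1][0] = -3 + -1 = -4) = -4 (attained at k = 1)
  C[0][1] = min over k of (A[0][0] + B[0][1] = 3 + -4 = -1, A[0][1] + B[1][1] = -3 + 1 = -2) = -2 (attained at k = 1)
  C[1][0] = min over k of (A[1][0] + B[0][0] = 9 + 9 = 18, A[1][1] + B[1][0] = 6 + -1 = 5) = 5 (attained at k = 1)
  C[1][1] = min over k of (A[1][0] + B[0][1] = 9 + -4 = 5, A[1][1] + B[1][1] = 6 + 1 = 7) = 5 (attained at k = 0)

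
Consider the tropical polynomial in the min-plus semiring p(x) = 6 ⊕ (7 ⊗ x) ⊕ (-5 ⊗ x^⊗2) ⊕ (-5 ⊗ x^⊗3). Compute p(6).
p(6) = 6

A tropical monomial a ⊗ x^⊗i evaluates to a + i · x. Evaluating each term at x = 6:
  Term 0 contributes 6 + 0 · 6 = 6
  Term 1 contributes 7 + 1 · 6 = 13
  Term 2 contributes -5 + 2 · 6 = 7
  Term 3 contributes -5 + 3 · 6 = 13
p(6) = ⊕ of these = min[6, 13, 7, 13] = 6.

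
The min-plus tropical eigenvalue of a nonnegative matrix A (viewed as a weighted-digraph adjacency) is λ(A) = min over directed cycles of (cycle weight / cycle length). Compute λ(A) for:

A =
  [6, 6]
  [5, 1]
λ(A) = 1

Enumerate directed cycles and compute their means (weight / length). Sample:
  cycle 0 → 0: weight = 6, length = 1, mean = 6/1 ≈ 6.000
  cycle 1 → 1: weight = 1, length = 1, mean = 1/1 ≈ 1.000
  cycle 0 → 1 → 0: weight = 11, length = 2, mean = 11/2 ≈ 5.500
  cycle 1 → 0 → 1: weight = 11, length = 2, mean = 11/2 ≈ 5.500
Minimum mean = 1.000, attained e.g. along the cycle 1 → 1 with weight 1 and length 1. So λ(A) = 1/1 = 1.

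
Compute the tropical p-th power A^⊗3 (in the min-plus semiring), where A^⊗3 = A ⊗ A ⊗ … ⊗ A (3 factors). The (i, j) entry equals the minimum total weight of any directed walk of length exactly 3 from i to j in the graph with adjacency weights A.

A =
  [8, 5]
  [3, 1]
A^⊗3 =
  [9, 7]
  [5, 3]

Each entry (A^⊗3)_ij equals the minimum over all length-3 walks i = v_0 → v_1 → … → v_3 = j of Σ_t A[v_t][v_{t+1}]. For example, for (i, j) = (0, 1) we minimise over 4 possible intermediate vertex sequences; the minimum is 7, attained along the walk 0 → 1 → 1 → 1.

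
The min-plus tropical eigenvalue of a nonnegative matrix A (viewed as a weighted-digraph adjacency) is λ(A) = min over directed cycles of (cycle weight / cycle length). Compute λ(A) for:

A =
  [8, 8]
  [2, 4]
λ(A) = 4

Enumerate directed cycles and compute their means (weight / length). Sample:
  cycle 0 → 0: weight = 8, length = 1, mean = 8/1 ≈ 8.000
  cycle 1 → 1: weight = 4, length = 1, mean = 4/1 ≈ 4.000
  cycle 0 → 1 → 0: weight = 10, length = 2, mean = 10/2 ≈ 5.000
  cycle 1 → 0 → 1: weight = 10, length = 2, mean = 10/2 ≈ 5.000
Minimum mean = 4.000, attained e.g. along the cycle 1 → 1 with weight 4 and length 1. So λ(A) = 4/1 = 4.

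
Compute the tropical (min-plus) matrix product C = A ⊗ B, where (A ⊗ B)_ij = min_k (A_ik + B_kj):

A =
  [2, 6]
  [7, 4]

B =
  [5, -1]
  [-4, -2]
A ⊗ B =
  [2, 1]
  [0, 2]

Apply the min-plus product entry-by-entry:
  C[0][0] = min over k of (A[0][0] + B[0][0] = 2 + 5 = 7, A[0][1] + B[1][0] = 6 + -4 = 2) = 2 (attained at k = 1)
  C[0][1] = min over k of (A[0][0] + B[0][1] = 2 + -1 = 1, A[0][1] + B[1][1] = 6 + -2 = 4) = 1 (attained at k = 0)
  C[1][0] = min over k of (A[1][0] + B[0][0] = 7 + 5 = 12, A[1][1] + B[1][0] = 4 + -4 = 0) = 0 (attained at k = 1)
  C[1][1] = min over k of (A[1][0] + B[0][1] = 7 + -1 = 6, A[1][1] + B[1][1] = 4 + -2 = 2) = 2 (attained at k = 1)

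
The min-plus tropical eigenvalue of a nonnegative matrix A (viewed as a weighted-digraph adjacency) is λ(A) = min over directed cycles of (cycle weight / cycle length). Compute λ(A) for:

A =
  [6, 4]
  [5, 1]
λ(A) = 1

Enumerate directed cycles and compute their means (weight / length). Sample:
  cycle 0 → 0: weight = 6, length = 1, mean = 6/1 ≈ 6.000
  cycle 1 → 1: weight = 1, length = 1, mean = 1/1 ≈ 1.000
  cycle 0 → 1 → 0: weight = 9, length = 2, mean = 9/2 ≈ 4.500
  cycle 1 → 0 → 1: weight = 9, length = 2, mean = 9/2 ≈ 4.500
Minimum mean = 1.000, attained e.g. along the cycle 1 → 1 with weight 1 and length 1. So λ(A) = 1/1 = 1.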